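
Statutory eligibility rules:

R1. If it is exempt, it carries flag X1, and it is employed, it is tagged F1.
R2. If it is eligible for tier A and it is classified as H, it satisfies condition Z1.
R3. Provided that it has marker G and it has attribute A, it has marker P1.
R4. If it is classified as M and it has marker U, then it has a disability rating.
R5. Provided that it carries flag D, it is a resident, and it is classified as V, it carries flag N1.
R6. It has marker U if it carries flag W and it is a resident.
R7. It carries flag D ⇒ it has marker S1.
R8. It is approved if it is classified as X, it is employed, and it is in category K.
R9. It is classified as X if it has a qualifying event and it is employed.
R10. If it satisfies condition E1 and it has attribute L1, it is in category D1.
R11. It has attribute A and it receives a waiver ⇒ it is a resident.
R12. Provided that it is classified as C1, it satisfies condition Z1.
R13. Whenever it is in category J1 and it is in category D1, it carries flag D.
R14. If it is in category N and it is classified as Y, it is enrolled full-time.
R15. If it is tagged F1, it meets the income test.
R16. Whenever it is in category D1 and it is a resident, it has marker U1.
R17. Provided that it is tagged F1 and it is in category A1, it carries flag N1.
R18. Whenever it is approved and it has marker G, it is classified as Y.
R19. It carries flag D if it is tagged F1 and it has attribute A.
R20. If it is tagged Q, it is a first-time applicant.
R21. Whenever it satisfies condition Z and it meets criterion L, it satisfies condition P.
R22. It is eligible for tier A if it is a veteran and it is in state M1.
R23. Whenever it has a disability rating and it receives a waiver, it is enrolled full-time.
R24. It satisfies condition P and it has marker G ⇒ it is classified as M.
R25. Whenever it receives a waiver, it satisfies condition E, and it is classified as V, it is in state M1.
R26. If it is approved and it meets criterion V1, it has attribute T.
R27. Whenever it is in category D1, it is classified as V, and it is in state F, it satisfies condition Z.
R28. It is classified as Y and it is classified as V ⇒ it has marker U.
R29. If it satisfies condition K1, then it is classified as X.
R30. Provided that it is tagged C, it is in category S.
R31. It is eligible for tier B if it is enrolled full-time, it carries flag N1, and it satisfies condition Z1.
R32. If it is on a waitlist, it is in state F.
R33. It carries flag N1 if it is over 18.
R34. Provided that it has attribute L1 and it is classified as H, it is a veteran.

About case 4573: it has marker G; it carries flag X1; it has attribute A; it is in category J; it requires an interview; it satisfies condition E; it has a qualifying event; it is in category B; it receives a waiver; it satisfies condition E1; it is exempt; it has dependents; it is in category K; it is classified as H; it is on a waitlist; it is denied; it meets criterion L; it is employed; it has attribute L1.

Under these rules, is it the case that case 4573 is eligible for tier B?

Forward chaining from the given facts derives: is tagged F1, has marker P1, is classified as X, is in category D1, is a resident, meets the income test, has marker U1, carries flag D, is in state F, is a veteran, has marker S1, is approved, is classified as Y.
The only rule concluding "it is eligible for tier B" is R31, which needs "it is enrolled full-time"; that is never established.

No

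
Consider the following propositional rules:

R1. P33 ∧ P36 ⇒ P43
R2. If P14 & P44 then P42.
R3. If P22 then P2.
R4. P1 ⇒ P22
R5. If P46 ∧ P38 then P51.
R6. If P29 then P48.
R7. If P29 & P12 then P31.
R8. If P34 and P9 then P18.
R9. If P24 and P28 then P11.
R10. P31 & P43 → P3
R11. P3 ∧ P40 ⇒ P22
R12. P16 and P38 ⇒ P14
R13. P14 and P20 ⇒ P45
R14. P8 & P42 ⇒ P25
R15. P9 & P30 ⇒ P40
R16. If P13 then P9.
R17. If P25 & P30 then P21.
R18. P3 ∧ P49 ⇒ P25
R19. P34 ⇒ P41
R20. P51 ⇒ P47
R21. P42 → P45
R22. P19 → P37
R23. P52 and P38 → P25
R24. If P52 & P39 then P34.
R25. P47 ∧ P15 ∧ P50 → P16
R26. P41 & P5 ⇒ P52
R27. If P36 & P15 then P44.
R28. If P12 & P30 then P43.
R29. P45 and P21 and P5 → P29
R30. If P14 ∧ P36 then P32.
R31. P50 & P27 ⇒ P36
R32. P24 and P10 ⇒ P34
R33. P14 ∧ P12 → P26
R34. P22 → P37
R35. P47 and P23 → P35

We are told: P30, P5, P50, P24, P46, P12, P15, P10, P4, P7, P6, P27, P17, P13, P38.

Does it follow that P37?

Yes

P51  (by R5: P46, P38)
P9  (by R16: P13)
P47  (by R20: P51)
P16  (by R25: P47, P15, P50)
P43  (by R28: P12, P30)
P36  (by R31: P50, P27)
P34  (by R32: P24, P10)
P14  (by R12: P16, P38)
P40  (by R15: P9, P30)
P41  (by R19: P34)
P52  (by R26: P41, P5)
P44  (by R27: P36, P15)
P42  (by R2: P14, P44)
P45  (by R21: P42)
P25  (by R23: P52, P38)
P21  (by R17: P25, P30)
P29  (by R29: P45, P21, P5)
P31  (by R7: P29, P12)
P3  (by R10: P31, P43)
P22  (by R11: P3, P40)
P37  (by R34: P22)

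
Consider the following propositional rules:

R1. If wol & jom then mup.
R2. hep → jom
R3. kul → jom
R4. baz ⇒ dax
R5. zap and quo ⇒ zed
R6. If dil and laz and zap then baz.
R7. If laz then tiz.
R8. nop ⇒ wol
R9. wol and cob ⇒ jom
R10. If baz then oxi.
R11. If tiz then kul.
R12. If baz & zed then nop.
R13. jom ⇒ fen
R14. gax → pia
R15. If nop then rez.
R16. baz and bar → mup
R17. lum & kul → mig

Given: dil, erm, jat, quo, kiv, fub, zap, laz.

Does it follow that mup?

Yes

zed  (by R5: zap, quo)
baz  (by R6: dil, laz, zap)
tiz  (by R7: laz)
kul  (by R11: tiz)
nop  (by R12: baz, zed)
jom  (by R3: kul)
wol  (by R8: nop)
mup  (by R1: wol, jom)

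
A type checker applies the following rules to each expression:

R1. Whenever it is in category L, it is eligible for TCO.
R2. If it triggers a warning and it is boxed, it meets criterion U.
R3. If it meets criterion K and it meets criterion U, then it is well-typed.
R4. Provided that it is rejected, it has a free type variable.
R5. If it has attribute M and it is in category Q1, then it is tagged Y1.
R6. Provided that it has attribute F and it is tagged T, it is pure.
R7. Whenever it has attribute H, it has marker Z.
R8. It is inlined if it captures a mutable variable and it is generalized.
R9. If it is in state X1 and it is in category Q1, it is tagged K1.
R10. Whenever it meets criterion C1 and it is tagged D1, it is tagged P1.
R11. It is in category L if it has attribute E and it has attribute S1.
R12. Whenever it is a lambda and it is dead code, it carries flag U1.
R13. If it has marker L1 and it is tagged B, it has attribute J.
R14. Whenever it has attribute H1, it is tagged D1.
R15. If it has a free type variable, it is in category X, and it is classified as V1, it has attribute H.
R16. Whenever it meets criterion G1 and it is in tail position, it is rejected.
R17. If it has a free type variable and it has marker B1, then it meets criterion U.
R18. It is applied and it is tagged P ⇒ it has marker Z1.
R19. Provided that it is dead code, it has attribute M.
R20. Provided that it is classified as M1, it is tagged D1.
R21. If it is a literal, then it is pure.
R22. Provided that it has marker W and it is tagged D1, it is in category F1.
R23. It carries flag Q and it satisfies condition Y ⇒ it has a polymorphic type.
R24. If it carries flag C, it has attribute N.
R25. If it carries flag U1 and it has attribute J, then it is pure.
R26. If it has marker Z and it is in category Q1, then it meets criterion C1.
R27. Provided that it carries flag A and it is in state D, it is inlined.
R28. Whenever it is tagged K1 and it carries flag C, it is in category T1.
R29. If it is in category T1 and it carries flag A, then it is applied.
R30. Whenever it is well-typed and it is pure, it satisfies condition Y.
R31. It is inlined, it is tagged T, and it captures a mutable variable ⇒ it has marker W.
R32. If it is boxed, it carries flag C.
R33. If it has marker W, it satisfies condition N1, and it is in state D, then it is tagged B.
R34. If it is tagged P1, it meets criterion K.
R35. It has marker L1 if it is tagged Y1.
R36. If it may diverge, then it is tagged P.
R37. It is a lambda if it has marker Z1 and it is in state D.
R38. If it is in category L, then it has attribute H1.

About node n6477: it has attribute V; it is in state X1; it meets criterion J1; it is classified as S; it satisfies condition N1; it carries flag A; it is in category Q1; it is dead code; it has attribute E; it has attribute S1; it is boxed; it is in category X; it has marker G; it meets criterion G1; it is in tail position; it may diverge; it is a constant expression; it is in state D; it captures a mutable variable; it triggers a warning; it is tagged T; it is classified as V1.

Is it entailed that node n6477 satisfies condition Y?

By R2 (it triggers a warning, it is boxed): it meets criterion U.
By R9 (it is in state X1, it is in category Q1): it is tagged K1.
By R11 (it has attribute E, it has attribute S1): it is in category L.
By R16 (it meets criterion G1, it is in tail position): it is rejected.
By R19 (it is dead code): it has attribute M.
By R27 (it carries flag A, it is in state D): it is inlined.
By R31 (it is inlined, it is tagged T, it captures a mutable variable): it has marker W.
By R32 (it is boxed): it carries flag C.
By R33 (it has marker W, it satisfies condition N1, it is in state D): it is tagged B.
By R36 (it may diverge): it is tagged P.
By R38 (it is in category L): it has attribute H1.
By R4 (it is rejected): it has a free type variable.
By R5 (it has attribute M, it is in category Q1): it is tagged Y1.
By R14 (it has attribute H1): it is tagged D1.
By R15 (it has a free type variable, it is in category X, it is classified as V1): it has attribute H.
By R28 (it is tagged K1, it carries flag C): it is in category T1.
By R29 (it is in category T1, it carries flag A): it is applied.
By R35 (it is tagged Y1): it has marker L1.
By R7 (it has attribute H): it has marker Z.
By R13 (it has marker L1, it is tagged B): it has attribute J.
By R18 (it is applied, it is tagged P): it has marker Z1.
By R26 (it has marker Z, it is in category Q1): it meets criterion C1.
By R37 (it has marker Z1, it is in state D): it is a lambda.
By R10 (it meets criterion C1, it is tagged D1): it is tagged P1.
By R12 (it is a lambda, it is dead code): it carries flag U1.
By R25 (it carries flag U1, it has attribute J): it is pure.
By R34 (it is tagged P1): it meets criterion K.
By R3 (it meets criterion K, it meets criterion U): it is well-typed.
By R30 (it is well-typed, it is pure): it satisfies condition Y.

Yes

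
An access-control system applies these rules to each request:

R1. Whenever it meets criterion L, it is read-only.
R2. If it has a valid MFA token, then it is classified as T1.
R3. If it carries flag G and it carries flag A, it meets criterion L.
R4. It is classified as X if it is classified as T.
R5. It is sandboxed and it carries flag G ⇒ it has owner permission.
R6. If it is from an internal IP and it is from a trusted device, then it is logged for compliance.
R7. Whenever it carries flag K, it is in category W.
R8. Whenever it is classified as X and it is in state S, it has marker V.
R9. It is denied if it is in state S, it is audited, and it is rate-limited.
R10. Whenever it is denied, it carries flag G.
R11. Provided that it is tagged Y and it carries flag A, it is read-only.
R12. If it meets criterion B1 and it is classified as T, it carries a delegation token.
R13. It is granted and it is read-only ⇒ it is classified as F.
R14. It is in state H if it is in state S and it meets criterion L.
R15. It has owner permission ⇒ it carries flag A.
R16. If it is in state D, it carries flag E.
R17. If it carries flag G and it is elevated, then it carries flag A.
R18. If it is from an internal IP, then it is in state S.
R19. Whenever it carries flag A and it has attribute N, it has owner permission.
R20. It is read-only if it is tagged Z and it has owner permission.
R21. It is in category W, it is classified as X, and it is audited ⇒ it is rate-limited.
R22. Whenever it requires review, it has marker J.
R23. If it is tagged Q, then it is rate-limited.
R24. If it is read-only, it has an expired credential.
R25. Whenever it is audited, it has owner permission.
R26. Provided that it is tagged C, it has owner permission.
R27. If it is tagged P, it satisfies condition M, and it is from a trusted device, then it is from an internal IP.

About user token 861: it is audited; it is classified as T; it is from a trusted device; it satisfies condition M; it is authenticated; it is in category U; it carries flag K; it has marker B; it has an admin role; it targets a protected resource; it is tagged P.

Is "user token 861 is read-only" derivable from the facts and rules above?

By R4 (it is classified as T): it is classified as X.
By R7 (it carries flag K): it is in category W.
By R21 (it is in category W, it is classified as X, it is audited): it is rate-limited.
By R25 (it is audited): it has owner permission.
By R27 (it is tagged P, it satisfies condition M, it is from a trusted device): it is from an internal IP.
By R15 (it has owner permission): it carries flag A.
By R18 (it is from an internal IP): it is in state S.
By R9 (it is in state S, it is audited, it is rate-limited): it is denied.
By R10 (it is denied): it carries flag G.
By R3 (it carries flag G, it carries flag A): it meets criterion L.
By R1 (it meets criterion L): it is read-only.

Yes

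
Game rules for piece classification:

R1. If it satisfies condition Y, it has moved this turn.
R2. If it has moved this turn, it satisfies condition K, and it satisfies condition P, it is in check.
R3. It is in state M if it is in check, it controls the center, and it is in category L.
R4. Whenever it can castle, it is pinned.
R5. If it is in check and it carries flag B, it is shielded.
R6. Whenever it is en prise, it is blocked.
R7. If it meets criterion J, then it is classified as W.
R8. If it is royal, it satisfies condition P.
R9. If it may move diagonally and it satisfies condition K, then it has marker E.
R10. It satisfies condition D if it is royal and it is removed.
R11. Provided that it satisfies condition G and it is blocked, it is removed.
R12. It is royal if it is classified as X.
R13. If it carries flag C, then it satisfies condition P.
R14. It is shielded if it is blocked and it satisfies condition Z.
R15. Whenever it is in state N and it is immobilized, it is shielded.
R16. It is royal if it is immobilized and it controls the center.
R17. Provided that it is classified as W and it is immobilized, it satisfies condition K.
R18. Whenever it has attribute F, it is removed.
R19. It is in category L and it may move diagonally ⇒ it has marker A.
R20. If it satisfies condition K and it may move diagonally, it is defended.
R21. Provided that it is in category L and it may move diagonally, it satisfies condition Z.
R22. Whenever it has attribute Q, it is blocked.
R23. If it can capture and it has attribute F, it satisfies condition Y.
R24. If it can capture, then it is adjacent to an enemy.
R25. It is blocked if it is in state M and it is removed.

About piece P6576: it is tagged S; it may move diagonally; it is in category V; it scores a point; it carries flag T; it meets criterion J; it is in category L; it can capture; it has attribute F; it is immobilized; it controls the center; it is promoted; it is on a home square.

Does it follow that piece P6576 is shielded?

By R7 (it meets criterion J): it is classified as W.
By R16 (it is immobilized, it controls the center): it is royal.
By R17 (it is classified as W, it is immobilized): it satisfies condition K.
By R18 (it has attribute F): it is removed.
By R21 (it is in category L, it may move diagonally): it satisfies condition Z.
By R23 (it can capture, it has attribute F): it satisfies condition Y.
By R1 (it satisfies condition Y): it has moved this turn.
By R8 (it is royal): it satisfies condition P.
By R2 (it has moved this turn, it satisfies condition K, it satisfies condition P): it is in check.
By R3 (it is in check, it controls the center, it is in category L): it is in state M.
By R25 (it is in state M, it is removed): it is blocked.
By R14 (it is blocked, it satisfies condition Z): it is shielded.

Yes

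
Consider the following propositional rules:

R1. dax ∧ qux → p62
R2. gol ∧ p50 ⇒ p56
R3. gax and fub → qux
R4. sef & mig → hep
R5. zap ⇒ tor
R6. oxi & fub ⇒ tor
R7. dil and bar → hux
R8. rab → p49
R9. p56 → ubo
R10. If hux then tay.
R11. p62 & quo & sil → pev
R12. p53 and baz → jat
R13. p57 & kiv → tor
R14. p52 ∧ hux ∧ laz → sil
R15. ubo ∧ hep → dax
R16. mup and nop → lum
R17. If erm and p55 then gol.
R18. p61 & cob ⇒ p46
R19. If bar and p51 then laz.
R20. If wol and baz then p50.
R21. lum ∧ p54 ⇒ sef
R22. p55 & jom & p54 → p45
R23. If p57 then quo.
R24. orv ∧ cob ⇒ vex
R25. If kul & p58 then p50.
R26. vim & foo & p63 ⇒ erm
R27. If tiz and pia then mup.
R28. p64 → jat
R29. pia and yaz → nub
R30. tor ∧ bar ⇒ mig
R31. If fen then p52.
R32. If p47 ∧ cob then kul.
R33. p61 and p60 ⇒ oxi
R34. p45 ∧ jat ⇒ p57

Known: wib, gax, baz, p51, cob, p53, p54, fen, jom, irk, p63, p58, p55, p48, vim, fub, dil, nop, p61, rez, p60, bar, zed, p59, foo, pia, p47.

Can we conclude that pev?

No

Forward chaining from the given facts derives: qux, hux, tay, jat, p46, laz, p45, erm, p52, kul, oxi, p57, tor, sil, gol, quo, p50, mig, p56, ubo.
The only rule concluding pev is R11, which needs p62; that is never established.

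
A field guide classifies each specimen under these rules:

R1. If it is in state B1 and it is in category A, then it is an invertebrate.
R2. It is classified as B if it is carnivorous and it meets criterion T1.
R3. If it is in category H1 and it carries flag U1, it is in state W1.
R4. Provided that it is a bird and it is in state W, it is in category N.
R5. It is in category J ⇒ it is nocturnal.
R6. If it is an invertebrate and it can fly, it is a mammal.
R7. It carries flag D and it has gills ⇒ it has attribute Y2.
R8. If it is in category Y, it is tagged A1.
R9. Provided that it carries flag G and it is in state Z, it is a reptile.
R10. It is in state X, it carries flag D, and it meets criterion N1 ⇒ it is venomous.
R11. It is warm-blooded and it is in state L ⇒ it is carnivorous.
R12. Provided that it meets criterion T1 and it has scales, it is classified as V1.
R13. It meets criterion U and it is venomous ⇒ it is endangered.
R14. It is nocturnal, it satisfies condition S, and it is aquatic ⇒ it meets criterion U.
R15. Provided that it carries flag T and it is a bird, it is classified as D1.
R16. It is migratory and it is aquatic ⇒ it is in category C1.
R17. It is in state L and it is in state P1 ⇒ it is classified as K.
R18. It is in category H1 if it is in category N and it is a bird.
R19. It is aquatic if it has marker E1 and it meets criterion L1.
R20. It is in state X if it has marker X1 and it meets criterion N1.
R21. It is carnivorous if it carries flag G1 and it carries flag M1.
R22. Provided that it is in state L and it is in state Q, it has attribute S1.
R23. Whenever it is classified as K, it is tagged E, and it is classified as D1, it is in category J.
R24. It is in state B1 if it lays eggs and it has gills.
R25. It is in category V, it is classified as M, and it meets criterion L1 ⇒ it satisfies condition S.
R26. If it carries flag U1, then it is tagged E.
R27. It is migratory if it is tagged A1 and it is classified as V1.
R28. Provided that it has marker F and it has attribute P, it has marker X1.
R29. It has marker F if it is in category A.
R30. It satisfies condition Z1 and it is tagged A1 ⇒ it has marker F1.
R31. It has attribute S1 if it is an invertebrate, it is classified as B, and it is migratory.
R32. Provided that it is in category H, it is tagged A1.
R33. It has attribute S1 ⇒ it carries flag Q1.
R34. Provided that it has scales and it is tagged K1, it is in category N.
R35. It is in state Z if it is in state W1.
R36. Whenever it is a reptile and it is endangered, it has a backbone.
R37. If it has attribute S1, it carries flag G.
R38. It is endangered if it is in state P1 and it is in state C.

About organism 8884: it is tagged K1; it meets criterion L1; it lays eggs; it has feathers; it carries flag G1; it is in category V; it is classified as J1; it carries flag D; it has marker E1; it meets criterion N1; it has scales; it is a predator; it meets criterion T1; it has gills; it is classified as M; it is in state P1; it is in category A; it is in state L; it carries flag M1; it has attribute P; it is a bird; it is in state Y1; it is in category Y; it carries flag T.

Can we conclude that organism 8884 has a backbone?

Forward chaining from the given facts derives: has attribute Y2, is tagged A1, is classified as V1, is classified as D1, is classified as K, is aquatic, is carnivorous, is in state B1, satisfies condition S, is migratory, has marker F, is in category N, is an invertebrate, is classified as B, is in category C1, is in category H1, has marker X1, has attribute S1, carries flag Q1, carries flag G, is in state X, is venomous.
The only rule concluding "it has a backbone" is R36, which needs "it is a reptile"; that is never established.

No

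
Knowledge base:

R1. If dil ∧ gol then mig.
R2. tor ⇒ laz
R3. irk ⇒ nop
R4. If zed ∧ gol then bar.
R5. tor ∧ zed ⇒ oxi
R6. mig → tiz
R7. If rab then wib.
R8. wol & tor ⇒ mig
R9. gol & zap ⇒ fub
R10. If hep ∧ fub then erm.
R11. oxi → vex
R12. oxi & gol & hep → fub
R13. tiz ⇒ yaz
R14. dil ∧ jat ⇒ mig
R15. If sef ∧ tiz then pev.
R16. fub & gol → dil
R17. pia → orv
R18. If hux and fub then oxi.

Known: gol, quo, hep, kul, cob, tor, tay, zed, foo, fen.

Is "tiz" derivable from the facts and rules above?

oxi  (by R5: tor, zed)
fub  (by R12: oxi, gol, hep)
dil  (by R16: fub, gol)
mig  (by R1: dil, gol)
tiz  (by R6: mig)

Yes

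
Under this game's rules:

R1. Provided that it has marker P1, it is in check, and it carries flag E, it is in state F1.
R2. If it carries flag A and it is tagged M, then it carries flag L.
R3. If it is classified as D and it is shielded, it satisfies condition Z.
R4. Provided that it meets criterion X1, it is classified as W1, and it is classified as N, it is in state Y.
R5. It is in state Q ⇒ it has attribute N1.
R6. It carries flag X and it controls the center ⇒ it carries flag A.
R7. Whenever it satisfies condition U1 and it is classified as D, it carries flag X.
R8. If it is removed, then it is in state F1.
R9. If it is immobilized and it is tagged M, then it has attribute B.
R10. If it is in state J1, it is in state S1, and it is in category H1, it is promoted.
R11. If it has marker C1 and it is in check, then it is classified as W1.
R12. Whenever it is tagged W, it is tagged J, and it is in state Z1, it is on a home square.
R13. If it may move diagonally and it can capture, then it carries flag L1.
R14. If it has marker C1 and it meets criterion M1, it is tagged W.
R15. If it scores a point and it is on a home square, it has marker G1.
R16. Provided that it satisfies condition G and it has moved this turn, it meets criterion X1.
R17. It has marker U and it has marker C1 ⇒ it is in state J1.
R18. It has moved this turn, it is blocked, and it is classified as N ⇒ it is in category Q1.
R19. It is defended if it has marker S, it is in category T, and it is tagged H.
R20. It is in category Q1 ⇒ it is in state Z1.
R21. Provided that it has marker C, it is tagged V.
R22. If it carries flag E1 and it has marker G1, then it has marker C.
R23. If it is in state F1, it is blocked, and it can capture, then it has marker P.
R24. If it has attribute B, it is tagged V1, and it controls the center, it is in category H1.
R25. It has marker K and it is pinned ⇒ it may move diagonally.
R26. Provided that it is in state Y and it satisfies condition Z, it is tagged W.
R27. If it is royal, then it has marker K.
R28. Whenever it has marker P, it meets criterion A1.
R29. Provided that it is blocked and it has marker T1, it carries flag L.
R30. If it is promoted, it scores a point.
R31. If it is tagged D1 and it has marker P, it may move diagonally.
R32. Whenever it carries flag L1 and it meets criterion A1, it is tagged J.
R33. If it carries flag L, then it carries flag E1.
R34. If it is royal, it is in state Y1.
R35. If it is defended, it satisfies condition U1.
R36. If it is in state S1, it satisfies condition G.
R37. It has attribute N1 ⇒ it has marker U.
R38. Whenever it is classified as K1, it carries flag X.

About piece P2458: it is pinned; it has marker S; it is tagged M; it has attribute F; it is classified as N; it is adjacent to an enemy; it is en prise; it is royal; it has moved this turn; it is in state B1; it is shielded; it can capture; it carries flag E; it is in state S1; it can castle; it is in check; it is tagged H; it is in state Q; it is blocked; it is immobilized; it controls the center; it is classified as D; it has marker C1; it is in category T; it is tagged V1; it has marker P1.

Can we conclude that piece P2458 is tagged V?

By R1 (it has marker P1, it is in check, it carries flag E): it is in state F1.
By R3 (it is classified as D, it is shielded): it satisfies condition Z.
By R5 (it is in state Q): it has attribute N1.
By R9 (it is immobilized, it is tagged M): it has attribute B.
By R11 (it has marker C1, it is in check): it is classified as W1.
By R18 (it has moved this turn, it is blocked, it is classified as N): it is in category Q1.
By R19 (it has marker S, it is in category T, it is tagged H): it is defended.
By R20 (it is in category Q1): it is in state Z1.
By R23 (it is in state F1, it is blocked, it can capture): it has marker P.
By R24 (it has attribute B, it is tagged V1, it controls the center): it is in category H1.
By R27 (it is royal): it has marker K.
By R28 (it has marker P): it meets criterion A1.
By R35 (it is defended): it satisfies condition U1.
By R36 (it is in state S1): it satisfies condition G.
By R37 (it has attribute N1): it has marker U.
By R7 (it satisfies condition U1, it is classified as D): it carries flag X.
By R16 (it satisfies condition G, it has moved this turn): it meets criterion X1.
By R17 (it has marker U, it has marker C1): it is in state J1.
By R25 (it has marker K, it is pinned): it may move diagonally.
By R4 (it meets criterion X1, it is classified as W1, it is classified as N): it is in state Y.
By R6 (it carries flag X, it controls the center): it carries flag A.
By R10 (it is in state J1, it is in state S1, it is in category H1): it is promoted.
By R13 (it may move diagonally, it can capture): it carries flag L1.
By R26 (it is in state Y, it satisfies condition Z): it is tagged W.
By R30 (it is promoted): it scores a point.
By R32 (it carries flag L1, it meets criterion A1): it is tagged J.
By R2 (it carries flag A, it is tagged M): it carries flag L.
By R12 (it is tagged W, it is tagged J, it is in state Z1): it is on a home square.
By R15 (it scores a point, it is on a home square): it has marker G1.
By R33 (it carries flag L): it carries flag E1.
By R22 (it carries flag E1, it has marker G1): it has marker C.
By R21 (it has marker C): it is tagged V.

Yes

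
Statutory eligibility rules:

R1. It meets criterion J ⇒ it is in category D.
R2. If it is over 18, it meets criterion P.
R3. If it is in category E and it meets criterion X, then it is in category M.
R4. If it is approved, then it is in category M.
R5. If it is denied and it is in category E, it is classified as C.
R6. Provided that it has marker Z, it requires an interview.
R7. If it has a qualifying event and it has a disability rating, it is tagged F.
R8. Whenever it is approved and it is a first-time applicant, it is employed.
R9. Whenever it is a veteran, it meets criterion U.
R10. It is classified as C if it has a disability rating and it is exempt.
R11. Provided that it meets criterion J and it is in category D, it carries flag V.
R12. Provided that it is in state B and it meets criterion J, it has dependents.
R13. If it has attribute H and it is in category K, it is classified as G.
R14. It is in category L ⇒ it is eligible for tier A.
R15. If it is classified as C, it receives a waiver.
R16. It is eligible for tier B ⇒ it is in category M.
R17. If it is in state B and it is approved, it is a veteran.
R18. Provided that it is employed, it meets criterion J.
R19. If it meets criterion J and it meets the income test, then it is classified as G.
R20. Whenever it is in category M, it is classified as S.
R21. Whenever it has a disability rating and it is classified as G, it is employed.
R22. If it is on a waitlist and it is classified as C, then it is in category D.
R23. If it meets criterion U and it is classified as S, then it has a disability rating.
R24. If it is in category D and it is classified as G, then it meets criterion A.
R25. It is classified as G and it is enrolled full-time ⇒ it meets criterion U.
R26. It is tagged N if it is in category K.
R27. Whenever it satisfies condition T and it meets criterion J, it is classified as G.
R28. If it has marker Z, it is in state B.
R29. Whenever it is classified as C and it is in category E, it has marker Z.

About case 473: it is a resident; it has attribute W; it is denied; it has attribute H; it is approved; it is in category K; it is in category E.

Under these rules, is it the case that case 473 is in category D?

Yes

By R4 (it is approved): it is in category M.
By R5 (it is denied, it is in category E): it is classified as C.
By R13 (it has attribute H, it is in category K): it is classified as G.
By R20 (it is in category M): it is classified as S.
By R29 (it is classified as C, it is in category E): it has marker Z.
By R28 (it has marker Z): it is in state B.
By R17 (it is in state B, it is approved): it is a veteran.
By R9 (it is a veteran): it meets criterion U.
By R23 (it meets criterion U, it is classified as S): it has a disability rating.
By R21 (it has a disability rating, it is classified as G): it is employed.
By R18 (it is employed): it meets criterion J.
By R1 (it meets criterion J): it is in category D.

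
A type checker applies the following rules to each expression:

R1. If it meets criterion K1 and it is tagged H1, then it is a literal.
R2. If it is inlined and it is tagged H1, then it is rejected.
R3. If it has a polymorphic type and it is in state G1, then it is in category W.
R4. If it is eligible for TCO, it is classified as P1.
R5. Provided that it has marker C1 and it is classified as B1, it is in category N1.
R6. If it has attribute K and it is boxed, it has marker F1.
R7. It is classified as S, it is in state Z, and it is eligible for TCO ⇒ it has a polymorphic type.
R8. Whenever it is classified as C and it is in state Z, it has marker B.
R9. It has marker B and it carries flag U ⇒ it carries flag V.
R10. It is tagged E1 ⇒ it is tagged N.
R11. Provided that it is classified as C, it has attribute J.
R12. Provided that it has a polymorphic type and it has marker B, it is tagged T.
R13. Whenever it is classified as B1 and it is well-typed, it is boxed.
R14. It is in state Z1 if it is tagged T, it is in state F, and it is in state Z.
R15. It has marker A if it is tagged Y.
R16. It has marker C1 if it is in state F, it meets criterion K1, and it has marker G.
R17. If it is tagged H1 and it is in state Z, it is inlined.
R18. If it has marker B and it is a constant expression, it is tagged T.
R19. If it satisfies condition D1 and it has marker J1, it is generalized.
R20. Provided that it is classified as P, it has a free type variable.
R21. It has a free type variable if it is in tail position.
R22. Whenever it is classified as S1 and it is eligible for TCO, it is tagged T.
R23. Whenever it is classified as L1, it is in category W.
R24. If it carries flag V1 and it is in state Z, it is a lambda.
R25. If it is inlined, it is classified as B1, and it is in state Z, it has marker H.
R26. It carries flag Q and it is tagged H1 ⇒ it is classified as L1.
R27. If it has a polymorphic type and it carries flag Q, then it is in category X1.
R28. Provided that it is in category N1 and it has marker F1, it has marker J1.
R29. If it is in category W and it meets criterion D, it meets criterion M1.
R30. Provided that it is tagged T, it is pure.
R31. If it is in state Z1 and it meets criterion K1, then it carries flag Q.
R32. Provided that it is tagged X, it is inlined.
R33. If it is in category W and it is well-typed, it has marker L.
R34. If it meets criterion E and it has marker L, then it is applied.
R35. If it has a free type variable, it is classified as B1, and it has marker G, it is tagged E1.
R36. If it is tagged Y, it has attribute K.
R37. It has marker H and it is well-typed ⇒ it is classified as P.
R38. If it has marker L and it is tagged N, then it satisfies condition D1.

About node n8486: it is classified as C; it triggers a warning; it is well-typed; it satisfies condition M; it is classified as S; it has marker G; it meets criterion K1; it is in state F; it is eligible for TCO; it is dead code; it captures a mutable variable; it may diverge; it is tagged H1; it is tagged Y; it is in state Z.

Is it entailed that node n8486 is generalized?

No

Forward chaining from the given facts derives: is a literal, is classified as P1, has a polymorphic type, has marker B, has attribute J, is tagged T, is in state Z1, has marker A, has marker C1, is inlined, is pure, carries flag Q, has attribute K, is rejected, is classified as L1, is in category X1, is in category W, has marker L.
The only rule concluding "it is generalized" is R19, which needs "it satisfies condition D1"; that is never established.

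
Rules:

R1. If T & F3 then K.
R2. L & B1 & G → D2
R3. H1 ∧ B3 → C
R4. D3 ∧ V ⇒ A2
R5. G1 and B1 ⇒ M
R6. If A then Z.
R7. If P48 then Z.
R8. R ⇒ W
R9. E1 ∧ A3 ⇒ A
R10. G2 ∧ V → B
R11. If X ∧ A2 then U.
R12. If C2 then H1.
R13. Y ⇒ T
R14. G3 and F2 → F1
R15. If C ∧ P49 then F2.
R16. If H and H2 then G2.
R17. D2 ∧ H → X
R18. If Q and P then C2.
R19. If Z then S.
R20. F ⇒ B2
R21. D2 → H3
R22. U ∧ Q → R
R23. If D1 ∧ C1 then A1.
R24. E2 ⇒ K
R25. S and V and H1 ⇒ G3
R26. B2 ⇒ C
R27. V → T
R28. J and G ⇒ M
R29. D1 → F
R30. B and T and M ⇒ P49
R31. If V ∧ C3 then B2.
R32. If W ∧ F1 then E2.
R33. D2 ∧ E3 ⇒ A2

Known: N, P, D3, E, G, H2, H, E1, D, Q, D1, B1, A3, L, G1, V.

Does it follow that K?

D2  (by R2: L, B1, G)
A2  (by R4: D3, V)
M  (by R5: G1, B1)
A  (by R9: E1, A3)
G2  (by R16: H, H2)
X  (by R17: D2, H)
C2  (by R18: Q, P)
T  (by R27: V)
F  (by R29: D1)
Z  (by R6: A)
B  (by R10: G2, V)
U  (by R11: X, A2)
H1  (by R12: C2)
S  (by R19: Z)
B2  (by R20: F)
R  (by R22: U, Q)
G3  (by R25: S, V, H1)
C  (by R26: B2)
P49  (by R30: B, T, M)
W  (by R8: R)
F2  (by R15: C, P49)
F1  (by R14: G3, F2)
E2  (by R32: W, F1)
K  (by R24: E2)

Yes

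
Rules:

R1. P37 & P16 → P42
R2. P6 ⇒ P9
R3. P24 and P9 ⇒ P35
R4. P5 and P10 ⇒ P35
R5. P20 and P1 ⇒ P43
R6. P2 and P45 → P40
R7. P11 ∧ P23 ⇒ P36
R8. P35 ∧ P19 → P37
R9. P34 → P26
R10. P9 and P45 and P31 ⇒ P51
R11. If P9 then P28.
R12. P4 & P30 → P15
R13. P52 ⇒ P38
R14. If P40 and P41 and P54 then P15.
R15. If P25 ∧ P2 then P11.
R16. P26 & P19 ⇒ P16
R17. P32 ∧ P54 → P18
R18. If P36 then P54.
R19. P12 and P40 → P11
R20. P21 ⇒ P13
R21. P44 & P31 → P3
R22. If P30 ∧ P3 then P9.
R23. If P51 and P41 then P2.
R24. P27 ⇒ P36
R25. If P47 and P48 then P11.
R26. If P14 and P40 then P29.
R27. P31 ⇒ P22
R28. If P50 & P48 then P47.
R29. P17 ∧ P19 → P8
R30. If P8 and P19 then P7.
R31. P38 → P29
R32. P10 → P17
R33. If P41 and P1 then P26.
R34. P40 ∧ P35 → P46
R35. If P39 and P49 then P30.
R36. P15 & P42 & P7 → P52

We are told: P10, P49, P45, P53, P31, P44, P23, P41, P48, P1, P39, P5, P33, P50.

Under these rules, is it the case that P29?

No

Forward chaining from the given facts derives: P35, P3, P22, P47, P17, P26, P30, P9, P11, P36, P51, P28, P54, P2, P40, P15, P46.
Rules concluding P29: R26 needs P14; R31 needs P38 — none of these are established.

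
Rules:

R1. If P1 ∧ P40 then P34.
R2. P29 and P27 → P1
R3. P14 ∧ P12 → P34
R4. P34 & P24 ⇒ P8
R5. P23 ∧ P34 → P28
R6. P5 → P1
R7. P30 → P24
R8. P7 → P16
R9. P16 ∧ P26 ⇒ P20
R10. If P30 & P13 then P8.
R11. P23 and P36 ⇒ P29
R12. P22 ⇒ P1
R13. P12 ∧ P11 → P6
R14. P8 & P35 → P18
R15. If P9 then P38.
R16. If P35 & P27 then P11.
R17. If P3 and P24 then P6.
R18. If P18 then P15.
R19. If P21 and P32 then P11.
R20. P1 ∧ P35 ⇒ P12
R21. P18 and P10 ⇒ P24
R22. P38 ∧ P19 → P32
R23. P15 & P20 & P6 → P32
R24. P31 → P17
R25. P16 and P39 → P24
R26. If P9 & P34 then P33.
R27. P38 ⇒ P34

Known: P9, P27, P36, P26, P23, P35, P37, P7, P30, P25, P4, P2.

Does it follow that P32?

P24  (by R7: P30)
P16  (by R8: P7)
P20  (by R9: P16, P26)
P29  (by R11: P23, P36)
P38  (by R15: P9)
P11  (by R16: P35, P27)
P34  (by R27: P38)
P1  (by R2: P29, P27)
P8  (by R4: P34, P24)
P18  (by R14: P8, P35)
P15  (by R18: P18)
P12  (by R20: P1, P35)
P6  (by R13: P12, P11)
P32  (by R23: P15, P20, P6)

Yes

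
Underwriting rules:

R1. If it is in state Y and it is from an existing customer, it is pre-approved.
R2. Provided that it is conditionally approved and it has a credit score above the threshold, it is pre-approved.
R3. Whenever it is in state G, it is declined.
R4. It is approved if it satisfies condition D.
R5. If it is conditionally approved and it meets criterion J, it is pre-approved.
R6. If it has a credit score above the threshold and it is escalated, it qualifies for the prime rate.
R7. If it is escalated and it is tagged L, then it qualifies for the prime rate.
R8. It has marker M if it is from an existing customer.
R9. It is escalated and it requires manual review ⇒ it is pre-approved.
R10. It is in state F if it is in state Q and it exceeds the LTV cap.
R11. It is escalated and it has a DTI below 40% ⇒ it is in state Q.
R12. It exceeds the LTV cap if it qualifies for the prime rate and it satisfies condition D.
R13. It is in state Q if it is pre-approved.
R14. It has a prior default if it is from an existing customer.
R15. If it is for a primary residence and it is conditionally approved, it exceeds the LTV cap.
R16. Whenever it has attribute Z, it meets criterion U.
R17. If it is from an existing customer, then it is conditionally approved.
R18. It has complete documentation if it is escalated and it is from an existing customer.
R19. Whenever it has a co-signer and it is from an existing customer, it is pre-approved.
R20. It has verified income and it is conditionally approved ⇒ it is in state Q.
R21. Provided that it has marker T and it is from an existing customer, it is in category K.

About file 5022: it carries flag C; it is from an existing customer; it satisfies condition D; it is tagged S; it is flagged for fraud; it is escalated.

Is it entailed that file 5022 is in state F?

No

Forward chaining from the given facts derives: is approved, has marker M, has a prior default, is conditionally approved, has complete documentation.
The only rule concluding "it is in state F" is R10, which needs "it is in state Q"; that is never established.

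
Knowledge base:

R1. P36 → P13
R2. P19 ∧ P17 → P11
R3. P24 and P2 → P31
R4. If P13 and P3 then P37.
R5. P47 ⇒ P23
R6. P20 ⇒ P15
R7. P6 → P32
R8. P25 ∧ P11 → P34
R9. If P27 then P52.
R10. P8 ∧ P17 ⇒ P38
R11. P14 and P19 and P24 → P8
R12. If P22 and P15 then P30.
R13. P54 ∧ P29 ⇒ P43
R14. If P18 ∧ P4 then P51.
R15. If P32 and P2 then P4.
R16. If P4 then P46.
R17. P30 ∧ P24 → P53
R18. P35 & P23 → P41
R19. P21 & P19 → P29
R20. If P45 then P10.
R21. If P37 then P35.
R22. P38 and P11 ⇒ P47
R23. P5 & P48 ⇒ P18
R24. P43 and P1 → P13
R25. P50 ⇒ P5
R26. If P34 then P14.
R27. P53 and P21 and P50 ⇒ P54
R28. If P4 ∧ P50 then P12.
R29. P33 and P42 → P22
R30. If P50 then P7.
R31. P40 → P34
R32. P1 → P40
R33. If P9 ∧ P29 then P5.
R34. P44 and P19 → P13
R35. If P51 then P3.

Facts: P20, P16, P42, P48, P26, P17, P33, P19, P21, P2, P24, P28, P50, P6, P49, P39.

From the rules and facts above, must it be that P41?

Forward chaining from the given facts derives: P11, P31, P15, P32, P4, P46, P29, P5, P12, P22, P7, P30, P53, P18, P54, P43, P51, P3.
The only rule concluding P41 is R18, which needs P35; that is never established.

No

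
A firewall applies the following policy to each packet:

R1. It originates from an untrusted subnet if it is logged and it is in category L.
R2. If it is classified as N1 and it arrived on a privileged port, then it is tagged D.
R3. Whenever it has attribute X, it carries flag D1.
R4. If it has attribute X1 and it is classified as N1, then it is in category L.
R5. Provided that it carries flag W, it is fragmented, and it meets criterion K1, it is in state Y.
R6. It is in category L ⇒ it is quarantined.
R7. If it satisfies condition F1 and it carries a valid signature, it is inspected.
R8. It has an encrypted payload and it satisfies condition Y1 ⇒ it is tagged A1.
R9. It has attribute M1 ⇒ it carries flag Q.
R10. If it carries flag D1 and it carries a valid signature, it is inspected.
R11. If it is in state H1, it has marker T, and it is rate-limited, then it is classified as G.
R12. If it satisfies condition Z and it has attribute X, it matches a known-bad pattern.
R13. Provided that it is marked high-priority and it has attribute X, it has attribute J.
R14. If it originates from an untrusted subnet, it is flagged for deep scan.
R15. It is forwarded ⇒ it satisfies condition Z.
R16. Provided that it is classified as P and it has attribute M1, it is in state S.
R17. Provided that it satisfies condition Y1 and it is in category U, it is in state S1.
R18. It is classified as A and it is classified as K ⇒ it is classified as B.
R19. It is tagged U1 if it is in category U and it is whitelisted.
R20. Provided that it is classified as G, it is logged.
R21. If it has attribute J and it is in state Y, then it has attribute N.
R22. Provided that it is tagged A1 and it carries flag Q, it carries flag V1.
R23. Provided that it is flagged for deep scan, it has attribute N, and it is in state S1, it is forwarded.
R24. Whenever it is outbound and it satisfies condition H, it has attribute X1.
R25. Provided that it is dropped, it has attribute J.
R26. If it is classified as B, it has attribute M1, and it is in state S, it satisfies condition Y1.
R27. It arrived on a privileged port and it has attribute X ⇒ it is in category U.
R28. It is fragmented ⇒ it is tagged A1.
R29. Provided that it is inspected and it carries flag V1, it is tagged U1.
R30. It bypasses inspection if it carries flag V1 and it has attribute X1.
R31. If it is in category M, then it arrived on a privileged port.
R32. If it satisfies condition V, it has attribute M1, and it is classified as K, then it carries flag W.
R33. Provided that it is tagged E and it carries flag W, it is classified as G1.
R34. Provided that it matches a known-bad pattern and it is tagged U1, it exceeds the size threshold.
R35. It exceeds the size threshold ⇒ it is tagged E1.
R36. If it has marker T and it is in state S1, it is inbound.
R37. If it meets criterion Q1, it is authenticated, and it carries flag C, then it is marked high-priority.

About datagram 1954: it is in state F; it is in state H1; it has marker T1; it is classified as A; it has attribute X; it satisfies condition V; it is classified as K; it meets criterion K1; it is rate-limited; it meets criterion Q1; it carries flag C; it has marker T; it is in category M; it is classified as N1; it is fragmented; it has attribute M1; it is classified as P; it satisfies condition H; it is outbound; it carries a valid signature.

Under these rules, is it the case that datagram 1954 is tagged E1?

Forward chaining from the given facts derives: carries flag D1, carries flag Q, is inspected, is classified as G, is in state S, is classified as B, is logged, has attribute X1, satisfies condition Y1, is tagged A1, arrived on a privileged port, carries flag W, is tagged D, is in category L, is in state Y, is quarantined, carries flag V1, is in category U, is tagged U1, bypasses inspection, originates from an untrusted subnet, is flagged for deep scan, is in state S1, is inbound.
The only rule concluding "it is tagged E1" is R35, which needs "it exceeds the size threshold"; that is never established.

No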